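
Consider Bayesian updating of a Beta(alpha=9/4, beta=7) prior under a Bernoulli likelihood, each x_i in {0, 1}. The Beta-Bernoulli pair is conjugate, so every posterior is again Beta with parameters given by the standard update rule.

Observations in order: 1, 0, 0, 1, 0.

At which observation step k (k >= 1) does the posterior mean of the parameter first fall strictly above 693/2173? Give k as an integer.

obs 1: x=1 → posterior Beta(13/4, 7)
obs 2: x=0 → posterior Beta(13/4, 8)
obs 3: x=0 → posterior Beta(13/4, 9)
obs 4: x=1 → posterior Beta(17/4, 9)
obs 5: x=0 → posterior Beta(17/4, 10)

k = 4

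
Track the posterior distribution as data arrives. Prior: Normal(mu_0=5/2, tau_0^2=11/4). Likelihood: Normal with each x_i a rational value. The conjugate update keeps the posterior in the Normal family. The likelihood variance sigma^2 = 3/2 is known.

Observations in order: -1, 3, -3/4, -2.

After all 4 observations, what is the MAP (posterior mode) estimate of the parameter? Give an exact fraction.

obs 1: x=-1 → posterior Normal(4/17, 33/34)
obs 2: x=3 → posterior Normal(37/28, 33/56)
obs 3: x=-3/4 → posterior Normal(115/156, 11/26)
obs 4: x=-2 → posterior Normal(27/200, 33/100)

27/200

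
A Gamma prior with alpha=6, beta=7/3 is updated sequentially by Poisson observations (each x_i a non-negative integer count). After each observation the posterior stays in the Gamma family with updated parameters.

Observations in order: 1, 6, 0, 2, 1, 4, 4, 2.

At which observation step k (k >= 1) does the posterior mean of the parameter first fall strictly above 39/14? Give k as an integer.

obs 1: x=1 → posterior Gamma(7, 10/3)
obs 2: x=6 → posterior Gamma(13, 13/3)
obs 3: x=0 → posterior Gamma(13, 16/3)
obs 4: x=2 → posterior Gamma(15, 19/3)
obs 5: x=1 → posterior Gamma(16, 22/3)
obs 6: x=4 → posterior Gamma(20, 25/3)
obs 7: x=4 → posterior Gamma(24, 28/3)
obs 8: x=2 → posterior Gamma(26, 31/3)

k = 2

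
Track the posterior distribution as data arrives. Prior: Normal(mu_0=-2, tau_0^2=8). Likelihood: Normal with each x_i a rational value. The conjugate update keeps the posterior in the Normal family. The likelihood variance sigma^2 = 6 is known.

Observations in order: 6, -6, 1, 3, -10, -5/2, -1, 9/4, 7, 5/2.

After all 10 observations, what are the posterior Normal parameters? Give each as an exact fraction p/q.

mu_0=3/43, tau_0^2=24/43

obs 1: x=6 → posterior Normal(18/7, 24/7)
obs 2: x=-6 → posterior Normal(-6/11, 24/11)
obs 3: x=1 → posterior Normal(-2/15, 8/5)
obs 4: x=3 → posterior Normal(10/19, 24/19)
obs 5: x=-10 → posterior Normal(-30/23, 24/23)
obs 6: x=-5/2 → posterior Normal(-40/27, 8/9)
obs 7: x=-1 → posterior Normal(-44/31, 24/31)
obs 8: x=9/4 → posterior Normal(-1, 24/35)
obs 9: x=7 → posterior Normal(-7/39, 8/13)
obs 10: x=5/2 → posterior Normal(3/43, 24/43)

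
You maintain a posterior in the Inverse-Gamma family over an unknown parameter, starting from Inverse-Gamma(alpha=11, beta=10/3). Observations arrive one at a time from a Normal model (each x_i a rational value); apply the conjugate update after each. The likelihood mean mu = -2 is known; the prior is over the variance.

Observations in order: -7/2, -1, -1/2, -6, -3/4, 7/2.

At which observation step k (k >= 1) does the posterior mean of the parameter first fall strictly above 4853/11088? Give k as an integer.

obs 1: x=-7/2 → posterior Inverse-Gamma(23/2, 107/24)
obs 2: x=-1 → posterior Inverse-Gamma(12, 119/24)
obs 3: x=-1/2 → posterior Inverse-Gamma(25/2, 73/12)
obs 4: x=-6 → posterior Inverse-Gamma(13, 169/12)
obs 5: x=-3/4 → posterior Inverse-Gamma(27/2, 1427/96)
obs 6: x=7/2 → posterior Inverse-Gamma(14, 2879/96)

k = 2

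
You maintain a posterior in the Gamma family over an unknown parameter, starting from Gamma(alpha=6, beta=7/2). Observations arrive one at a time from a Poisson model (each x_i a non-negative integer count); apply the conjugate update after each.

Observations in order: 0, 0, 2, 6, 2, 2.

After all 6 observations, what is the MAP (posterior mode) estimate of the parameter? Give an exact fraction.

34/19

obs 1: x=0 → posterior Gamma(6, 9/2)
obs 2: x=0 → posterior Gamma(6, 11/2)
obs 3: x=2 → posterior Gamma(8, 13/2)
obs 4: x=6 → posterior Gamma(14, 15/2)
obs 5: x=2 → posterior Gamma(16, 17/2)
obs 6: x=2 → posterior Gamma(18, 19/2)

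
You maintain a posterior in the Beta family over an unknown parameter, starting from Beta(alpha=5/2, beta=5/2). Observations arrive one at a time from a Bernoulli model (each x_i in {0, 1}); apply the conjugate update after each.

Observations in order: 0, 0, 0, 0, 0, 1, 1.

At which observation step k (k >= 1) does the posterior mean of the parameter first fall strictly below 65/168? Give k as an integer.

k = 2

obs 1: x=0 → posterior Beta(5/2, 7/2)
obs 2: x=0 → posterior Beta(5/2, 9/2)
obs 3: x=0 → posterior Beta(5/2, 11/2)
obs 4: x=0 → posterior Beta(5/2, 13/2)
obs 5: x=0 → posterior Beta(5/2, 15/2)
obs 6: x=1 → posterior Beta(7/2, 15/2)
obs 7: x=1 → posterior Beta(9/2, 15/2)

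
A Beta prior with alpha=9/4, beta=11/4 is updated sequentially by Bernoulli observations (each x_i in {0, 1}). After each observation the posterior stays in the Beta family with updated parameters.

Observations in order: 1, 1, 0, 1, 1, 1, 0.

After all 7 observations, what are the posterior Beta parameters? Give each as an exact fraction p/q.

alpha=29/4, beta=19/4

obs 1: x=1 → posterior Beta(13/4, 11/4)
obs 2: x=1 → posterior Beta(17/4, 11/4)
obs 3: x=0 → posterior Beta(17/4, 15/4)
obs 4: x=1 → posterior Beta(21/4, 15/4)
obs 5: x=1 → posterior Beta(25/4, 15/4)
obs 6: x=1 → posterior Beta(29/4, 15/4)
obs 7: x=0 → posterior Beta(29/4, 19/4)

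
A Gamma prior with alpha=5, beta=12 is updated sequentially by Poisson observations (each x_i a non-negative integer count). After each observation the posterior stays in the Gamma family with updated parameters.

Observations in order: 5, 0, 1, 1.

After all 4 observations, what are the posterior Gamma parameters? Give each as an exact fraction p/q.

alpha=12, beta=16

obs 1: x=5 → posterior Gamma(10, 13)
obs 2: x=0 → posterior Gamma(10, 14)
obs 3: x=1 → posterior Gamma(11, 15)
obs 4: x=1 → posterior Gamma(12, 16)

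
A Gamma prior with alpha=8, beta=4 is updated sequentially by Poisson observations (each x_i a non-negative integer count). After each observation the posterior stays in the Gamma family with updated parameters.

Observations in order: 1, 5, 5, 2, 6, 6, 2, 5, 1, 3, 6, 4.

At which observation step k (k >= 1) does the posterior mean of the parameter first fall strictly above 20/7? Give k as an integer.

k = 5

obs 1: x=1 → posterior Gamma(9, 5)
obs 2: x=5 → posterior Gamma(14, 6)
obs 3: x=5 → posterior Gamma(19, 7)
obs 4: x=2 → posterior Gamma(21, 8)
obs 5: x=6 → posterior Gamma(27, 9)
obs 6: x=6 → posterior Gamma(33, 10)
obs 7: x=2 → posterior Gamma(35, 11)
obs 8: x=5 → posterior Gamma(40, 12)
obs 9: x=1 → posterior Gamma(41, 13)
obs 10: x=3 → posterior Gamma(44, 14)
obs 11: x=6 → posterior Gamma(50, 15)
obs 12: x=4 → posterior Gamma(54, 16)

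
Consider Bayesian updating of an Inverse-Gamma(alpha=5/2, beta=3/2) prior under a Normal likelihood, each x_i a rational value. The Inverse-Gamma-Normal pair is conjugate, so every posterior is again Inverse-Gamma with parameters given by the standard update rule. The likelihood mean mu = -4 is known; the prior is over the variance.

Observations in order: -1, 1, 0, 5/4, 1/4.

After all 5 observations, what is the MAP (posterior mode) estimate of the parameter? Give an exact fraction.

263/32

obs 1: x=-1 → posterior Inverse-Gamma(3, 6)
obs 2: x=1 → posterior Inverse-Gamma(7/2, 37/2)
obs 3: x=0 → posterior Inverse-Gamma(4, 53/2)
obs 4: x=5/4 → posterior Inverse-Gamma(9/2, 1289/32)
obs 5: x=1/4 → posterior Inverse-Gamma(5, 789/16)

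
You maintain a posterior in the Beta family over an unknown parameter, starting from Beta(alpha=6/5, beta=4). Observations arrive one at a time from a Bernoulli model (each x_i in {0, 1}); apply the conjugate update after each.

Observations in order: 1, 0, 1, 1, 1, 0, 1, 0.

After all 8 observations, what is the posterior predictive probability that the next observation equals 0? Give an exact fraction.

35/66

obs 1: x=1 → posterior Beta(11/5, 4)
obs 2: x=0 → posterior Beta(11/5, 5)
obs 3: x=1 → posterior Beta(16/5, 5)
obs 4: x=1 → posterior Beta(21/5, 5)
obs 5: x=1 → posterior Beta(26/5, 5)
obs 6: x=0 → posterior Beta(26/5, 6)
obs 7: x=1 → posterior Beta(31/5, 6)
obs 8: x=0 → posterior Beta(31/5, 7)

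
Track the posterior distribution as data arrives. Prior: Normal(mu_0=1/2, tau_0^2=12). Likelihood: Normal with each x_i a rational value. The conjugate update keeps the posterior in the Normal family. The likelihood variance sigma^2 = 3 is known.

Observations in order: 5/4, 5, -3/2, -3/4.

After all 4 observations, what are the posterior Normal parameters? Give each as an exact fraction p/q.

obs 1: x=5/4 → posterior Normal(11/10, 12/5)
obs 2: x=5 → posterior Normal(17/6, 4/3)
obs 3: x=-3/2 → posterior Normal(3/2, 12/13)
obs 4: x=-3/4 → posterior Normal(33/34, 12/17)

mu_0=33/34, tau_0^2=12/17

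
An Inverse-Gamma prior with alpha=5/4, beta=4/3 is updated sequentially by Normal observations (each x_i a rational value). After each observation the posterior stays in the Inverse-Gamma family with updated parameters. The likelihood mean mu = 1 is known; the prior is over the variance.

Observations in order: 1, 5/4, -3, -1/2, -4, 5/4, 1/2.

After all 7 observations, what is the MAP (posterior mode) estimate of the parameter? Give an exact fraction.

1111/276

obs 1: x=1 → posterior Inverse-Gamma(7/4, 4/3)
obs 2: x=5/4 → posterior Inverse-Gamma(9/4, 131/96)
obs 3: x=-3 → posterior Inverse-Gamma(11/4, 899/96)
obs 4: x=-1/2 → posterior Inverse-Gamma(13/4, 1007/96)
obs 5: x=-4 → posterior Inverse-Gamma(15/4, 2207/96)
obs 6: x=5/4 → posterior Inverse-Gamma(17/4, 1105/48)
obs 7: x=1/2 → posterior Inverse-Gamma(19/4, 1111/48)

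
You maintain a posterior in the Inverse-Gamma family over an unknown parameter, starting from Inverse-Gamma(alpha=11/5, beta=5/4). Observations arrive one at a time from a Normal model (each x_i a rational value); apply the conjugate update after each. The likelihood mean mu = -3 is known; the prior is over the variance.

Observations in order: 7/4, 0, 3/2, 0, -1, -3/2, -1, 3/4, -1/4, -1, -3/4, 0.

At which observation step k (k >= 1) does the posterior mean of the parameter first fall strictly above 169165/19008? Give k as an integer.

k = 3

obs 1: x=7/4 → posterior Inverse-Gamma(27/10, 401/32)
obs 2: x=0 → posterior Inverse-Gamma(16/5, 545/32)
obs 3: x=3/2 → posterior Inverse-Gamma(37/10, 869/32)
obs 4: x=0 → posterior Inverse-Gamma(21/5, 1013/32)
obs 5: x=-1 → posterior Inverse-Gamma(47/10, 1077/32)
obs 6: x=-3/2 → posterior Inverse-Gamma(26/5, 1113/32)
obs 7: x=-1 → posterior Inverse-Gamma(57/10, 1177/32)
obs 8: x=3/4 → posterior Inverse-Gamma(31/5, 701/16)
obs 9: x=-1/4 → posterior Inverse-Gamma(67/10, 1523/32)
obs 10: x=-1 → posterior Inverse-Gamma(36/5, 1587/32)
obs 11: x=-3/4 → posterior Inverse-Gamma(77/10, 417/8)
obs 12: x=0 → posterior Inverse-Gamma(41/5, 453/8)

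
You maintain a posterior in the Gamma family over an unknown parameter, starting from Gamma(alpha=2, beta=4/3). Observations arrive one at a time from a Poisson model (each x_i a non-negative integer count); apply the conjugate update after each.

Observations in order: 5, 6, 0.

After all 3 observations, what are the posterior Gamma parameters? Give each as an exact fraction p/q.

obs 1: x=5 → posterior Gamma(7, 7/3)
obs 2: x=6 → posterior Gamma(13, 10/3)
obs 3: x=0 → posterior Gamma(13, 13/3)

alpha=13, beta=13/3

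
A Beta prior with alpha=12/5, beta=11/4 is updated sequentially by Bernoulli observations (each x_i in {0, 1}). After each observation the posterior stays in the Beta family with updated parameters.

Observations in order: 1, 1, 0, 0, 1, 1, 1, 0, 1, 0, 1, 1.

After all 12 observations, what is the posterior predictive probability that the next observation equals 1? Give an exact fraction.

208/343

obs 1: x=1 → posterior Beta(17/5, 11/4)
obs 2: x=1 → posterior Beta(22/5, 11/4)
obs 3: x=0 → posterior Beta(22/5, 15/4)
obs 4: x=0 → posterior Beta(22/5, 19/4)
obs 5: x=1 → posterior Beta(27/5, 19/4)
obs 6: x=1 → posterior Beta(32/5, 19/4)
obs 7: x=1 → posterior Beta(37/5, 19/4)
obs 8: x=0 → posterior Beta(37/5, 23/4)
obs 9: x=1 → posterior Beta(42/5, 23/4)
obs 10: x=0 → posterior Beta(42/5, 27/4)
obs 11: x=1 → posterior Beta(47/5, 27/4)
obs 12: x=1 → posterior Beta(52/5, 27/4)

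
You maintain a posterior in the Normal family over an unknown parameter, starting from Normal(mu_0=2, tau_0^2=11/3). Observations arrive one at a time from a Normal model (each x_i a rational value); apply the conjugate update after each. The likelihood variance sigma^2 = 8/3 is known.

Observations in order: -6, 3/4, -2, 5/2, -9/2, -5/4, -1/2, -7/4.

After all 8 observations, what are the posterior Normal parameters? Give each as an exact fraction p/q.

mu_0=-497/384, tau_0^2=11/36

obs 1: x=-6 → posterior Normal(-50/19, 88/57)
obs 2: x=3/4 → posterior Normal(-167/120, 44/45)
obs 3: x=-2 → posterior Normal(-255/164, 88/123)
obs 4: x=5/2 → posterior Normal(-145/208, 22/39)
obs 5: x=-9/2 → posterior Normal(-49/36, 88/189)
obs 6: x=-5/4 → posterior Normal(-199/148, 44/111)
obs 7: x=-1/2 → posterior Normal(-21/17, 88/255)
obs 8: x=-7/4 → posterior Normal(-497/384, 11/36)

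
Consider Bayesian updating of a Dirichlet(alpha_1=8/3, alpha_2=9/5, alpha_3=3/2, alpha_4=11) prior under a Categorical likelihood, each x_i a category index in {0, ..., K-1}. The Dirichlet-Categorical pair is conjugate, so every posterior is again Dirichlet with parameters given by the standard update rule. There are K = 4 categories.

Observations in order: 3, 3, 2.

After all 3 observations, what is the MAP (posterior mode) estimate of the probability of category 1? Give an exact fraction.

24/479

obs 1: x=3 → posterior Dirichlet(8/3, 9/5, 3/2, 12)
obs 2: x=3 → posterior Dirichlet(8/3, 9/5, 3/2, 13)
obs 3: x=2 → posterior Dirichlet(8/3, 9/5, 5/2, 13)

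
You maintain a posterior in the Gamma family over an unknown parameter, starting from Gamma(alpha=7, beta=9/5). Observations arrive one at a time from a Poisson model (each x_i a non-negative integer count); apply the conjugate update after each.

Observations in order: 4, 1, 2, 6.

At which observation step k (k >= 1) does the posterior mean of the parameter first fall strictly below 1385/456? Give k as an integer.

obs 1: x=4 → posterior Gamma(11, 14/5)
obs 2: x=1 → posterior Gamma(12, 19/5)
obs 3: x=2 → posterior Gamma(14, 24/5)
obs 4: x=6 → posterior Gamma(20, 29/5)

k = 3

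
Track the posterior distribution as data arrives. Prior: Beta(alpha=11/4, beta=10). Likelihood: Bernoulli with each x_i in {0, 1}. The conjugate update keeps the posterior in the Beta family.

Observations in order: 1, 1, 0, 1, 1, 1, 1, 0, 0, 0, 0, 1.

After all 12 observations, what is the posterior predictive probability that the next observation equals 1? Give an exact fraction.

13/33

obs 1: x=1 → posterior Beta(15/4, 10)
obs 2: x=1 → posterior Beta(19/4, 10)
obs 3: x=0 → posterior Beta(19/4, 11)
obs 4: x=1 → posterior Beta(23/4, 11)
obs 5: x=1 → posterior Beta(27/4, 11)
obs 6: x=1 → posterior Beta(31/4, 11)
obs 7: x=1 → posterior Beta(35/4, 11)
obs 8: x=0 → posterior Beta(35/4, 12)
obs 9: x=0 → posterior Beta(35/4, 13)
obs 10: x=0 → posterior Beta(35/4, 14)
obs 11: x=0 → posterior Beta(35/4, 15)
obs 12: x=1 → posterior Beta(39/4, 15)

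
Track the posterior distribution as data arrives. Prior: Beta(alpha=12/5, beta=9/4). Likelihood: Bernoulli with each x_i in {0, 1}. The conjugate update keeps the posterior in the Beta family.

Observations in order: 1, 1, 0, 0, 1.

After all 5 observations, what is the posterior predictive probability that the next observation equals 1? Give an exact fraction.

108/193

obs 1: x=1 → posterior Beta(17/5, 9/4)
obs 2: x=1 → posterior Beta(22/5, 9/4)
obs 3: x=0 → posterior Beta(22/5, 13/4)
obs 4: x=0 → posterior Beta(22/5, 17/4)
obs 5: x=1 → posterior Beta(27/5, 17/4)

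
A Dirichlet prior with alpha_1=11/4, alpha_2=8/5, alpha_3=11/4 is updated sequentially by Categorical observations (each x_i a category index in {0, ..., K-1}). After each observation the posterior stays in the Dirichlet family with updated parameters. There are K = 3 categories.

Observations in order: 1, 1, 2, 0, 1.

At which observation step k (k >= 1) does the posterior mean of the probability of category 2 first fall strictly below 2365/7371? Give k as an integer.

obs 1: x=1 → posterior Dirichlet(11/4, 13/5, 11/4)
obs 2: x=1 → posterior Dirichlet(11/4, 18/5, 11/4)
obs 3: x=2 → posterior Dirichlet(11/4, 18/5, 15/4)
obs 4: x=0 → posterior Dirichlet(15/4, 18/5, 15/4)
obs 5: x=1 → posterior Dirichlet(15/4, 23/5, 15/4)

k = 2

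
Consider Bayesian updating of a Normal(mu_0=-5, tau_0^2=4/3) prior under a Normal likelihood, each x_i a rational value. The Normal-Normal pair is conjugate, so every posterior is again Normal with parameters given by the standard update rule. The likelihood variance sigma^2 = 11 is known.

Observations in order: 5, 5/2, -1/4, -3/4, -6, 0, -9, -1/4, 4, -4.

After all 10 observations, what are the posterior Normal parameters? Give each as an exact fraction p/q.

mu_0=-200/73, tau_0^2=44/73

obs 1: x=5 → posterior Normal(-145/37, 44/37)
obs 2: x=5/2 → posterior Normal(-135/41, 44/41)
obs 3: x=-1/4 → posterior Normal(-136/45, 44/45)
obs 4: x=-3/4 → posterior Normal(-139/49, 44/49)
obs 5: x=-6 → posterior Normal(-163/53, 44/53)
obs 6: x=0 → posterior Normal(-163/57, 44/57)
obs 7: x=-9 → posterior Normal(-199/61, 44/61)
obs 8: x=-1/4 → posterior Normal(-40/13, 44/65)
obs 9: x=4 → posterior Normal(-8/3, 44/69)
obs 10: x=-4 → posterior Normal(-200/73, 44/73)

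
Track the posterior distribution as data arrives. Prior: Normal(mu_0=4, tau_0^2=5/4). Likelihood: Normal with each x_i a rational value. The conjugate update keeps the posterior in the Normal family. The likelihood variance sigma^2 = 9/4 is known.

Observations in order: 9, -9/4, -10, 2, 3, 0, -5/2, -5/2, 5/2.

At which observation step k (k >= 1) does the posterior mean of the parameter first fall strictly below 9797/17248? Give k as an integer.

obs 1: x=9 → posterior Normal(81/14, 45/56)
obs 2: x=-9/4 → posterior Normal(279/76, 45/76)
obs 3: x=-10 → posterior Normal(79/96, 15/32)
obs 4: x=2 → posterior Normal(119/116, 45/116)
obs 5: x=3 → posterior Normal(179/136, 45/136)
obs 6: x=0 → posterior Normal(179/156, 15/52)
obs 7: x=-5/2 → posterior Normal(129/176, 45/176)
obs 8: x=-5/2 → posterior Normal(79/196, 45/196)
obs 9: x=5/2 → posterior Normal(43/72, 5/24)

k = 8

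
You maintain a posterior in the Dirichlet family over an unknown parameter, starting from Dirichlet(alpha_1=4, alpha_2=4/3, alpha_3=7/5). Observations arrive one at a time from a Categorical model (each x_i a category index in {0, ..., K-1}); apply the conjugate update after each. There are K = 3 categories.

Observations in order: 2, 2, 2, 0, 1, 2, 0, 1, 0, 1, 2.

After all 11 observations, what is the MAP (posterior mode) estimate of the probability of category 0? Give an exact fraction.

obs 1: x=2 → posterior Dirichlet(4, 4/3, 12/5)
obs 2: x=2 → posterior Dirichlet(4, 4/3, 17/5)
obs 3: x=2 → posterior Dirichlet(4, 4/3, 22/5)
obs 4: x=0 → posterior Dirichlet(5, 4/3, 22/5)
obs 5: x=1 → posterior Dirichlet(5, 7/3, 22/5)
obs 6: x=2 → posterior Dirichlet(5, 7/3, 27/5)
obs 7: x=0 → posterior Dirichlet(6, 7/3, 27/5)
obs 8: x=1 → posterior Dirichlet(6, 10/3, 27/5)
obs 9: x=0 → posterior Dirichlet(7, 10/3, 27/5)
obs 10: x=1 → posterior Dirichlet(7, 13/3, 27/5)
obs 11: x=2 → posterior Dirichlet(7, 13/3, 32/5)

90/221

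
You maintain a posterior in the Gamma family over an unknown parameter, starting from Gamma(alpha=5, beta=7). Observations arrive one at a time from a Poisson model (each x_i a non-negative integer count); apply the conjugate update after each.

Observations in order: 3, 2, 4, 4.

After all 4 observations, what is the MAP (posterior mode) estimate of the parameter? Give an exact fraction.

obs 1: x=3 → posterior Gamma(8, 8)
obs 2: x=2 → posterior Gamma(10, 9)
obs 3: x=4 → posterior Gamma(14, 10)
obs 4: x=4 → posterior Gamma(18, 11)

17/11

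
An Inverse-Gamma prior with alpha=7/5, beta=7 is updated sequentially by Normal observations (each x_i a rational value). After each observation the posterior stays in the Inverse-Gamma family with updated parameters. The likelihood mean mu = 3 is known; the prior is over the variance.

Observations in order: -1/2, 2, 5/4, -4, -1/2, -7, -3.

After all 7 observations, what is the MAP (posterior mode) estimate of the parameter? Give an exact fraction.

18205/944

obs 1: x=-1/2 → posterior Inverse-Gamma(19/10, 105/8)
obs 2: x=2 → posterior Inverse-Gamma(12/5, 109/8)
obs 3: x=5/4 → posterior Inverse-Gamma(29/10, 485/32)
obs 4: x=-4 → posterior Inverse-Gamma(17/5, 1269/32)
obs 5: x=-1/2 → posterior Inverse-Gamma(39/10, 1465/32)
obs 6: x=-7 → posterior Inverse-Gamma(22/5, 3065/32)
obs 7: x=-3 → posterior Inverse-Gamma(49/10, 3641/32)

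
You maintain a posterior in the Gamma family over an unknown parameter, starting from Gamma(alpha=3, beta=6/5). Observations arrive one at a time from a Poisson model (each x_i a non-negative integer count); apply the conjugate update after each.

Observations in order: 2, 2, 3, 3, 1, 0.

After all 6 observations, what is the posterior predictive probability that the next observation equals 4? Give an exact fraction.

obs 1: x=2 → posterior Gamma(5, 11/5)
obs 2: x=2 → posterior Gamma(7, 16/5)
obs 3: x=3 → posterior Gamma(10, 21/5)
obs 4: x=3 → posterior Gamma(13, 26/5)
obs 5: x=1 → posterior Gamma(14, 31/5)
obs 6: x=0 → posterior Gamma(14, 36/5)

9134651544016413052108800000/107178930967531784356353269521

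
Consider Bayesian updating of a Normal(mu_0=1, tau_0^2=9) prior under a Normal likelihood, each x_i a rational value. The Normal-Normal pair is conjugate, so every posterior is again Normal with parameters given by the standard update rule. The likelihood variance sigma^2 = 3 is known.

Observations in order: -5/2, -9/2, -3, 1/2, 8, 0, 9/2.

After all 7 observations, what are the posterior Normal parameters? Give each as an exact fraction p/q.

mu_0=5/11, tau_0^2=9/22

obs 1: x=-5/2 → posterior Normal(-13/8, 9/4)
obs 2: x=-9/2 → posterior Normal(-20/7, 9/7)
obs 3: x=-3 → posterior Normal(-29/10, 9/10)
obs 4: x=1/2 → posterior Normal(-55/26, 9/13)
obs 5: x=8 → posterior Normal(-7/32, 9/16)
obs 6: x=0 → posterior Normal(-7/38, 9/19)
obs 7: x=9/2 → posterior Normal(5/11, 9/22)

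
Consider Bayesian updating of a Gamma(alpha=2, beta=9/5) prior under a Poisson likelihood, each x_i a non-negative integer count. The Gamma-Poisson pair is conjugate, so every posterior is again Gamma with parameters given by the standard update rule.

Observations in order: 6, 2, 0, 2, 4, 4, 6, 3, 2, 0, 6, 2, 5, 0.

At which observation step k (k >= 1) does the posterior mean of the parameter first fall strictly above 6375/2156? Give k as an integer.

obs 1: x=6 → posterior Gamma(8, 14/5)
obs 2: x=2 → posterior Gamma(10, 19/5)
obs 3: x=0 → posterior Gamma(10, 24/5)
obs 4: x=2 → posterior Gamma(12, 29/5)
obs 5: x=4 → posterior Gamma(16, 34/5)
obs 6: x=4 → posterior Gamma(20, 39/5)
obs 7: x=6 → posterior Gamma(26, 44/5)
obs 8: x=3 → posterior Gamma(29, 49/5)
obs 9: x=2 → posterior Gamma(31, 54/5)
obs 10: x=0 → posterior Gamma(31, 59/5)
obs 11: x=6 → posterior Gamma(37, 64/5)
obs 12: x=2 → posterior Gamma(39, 69/5)
obs 13: x=5 → posterior Gamma(44, 74/5)
obs 14: x=0 → posterior Gamma(44, 79/5)

k = 8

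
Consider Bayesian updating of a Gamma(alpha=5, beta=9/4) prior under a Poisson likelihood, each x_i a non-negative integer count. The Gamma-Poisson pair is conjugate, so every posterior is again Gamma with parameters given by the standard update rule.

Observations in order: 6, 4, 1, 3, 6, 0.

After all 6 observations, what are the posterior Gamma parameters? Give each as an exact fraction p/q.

alpha=25, beta=33/4

obs 1: x=6 → posterior Gamma(11, 13/4)
obs 2: x=4 → posterior Gamma(15, 17/4)
obs 3: x=1 → posterior Gamma(16, 21/4)
obs 4: x=3 → posterior Gamma(19, 25/4)
obs 5: x=6 → posterior Gamma(25, 29/4)
obs 6: x=0 → posterior Gamma(25, 33/4)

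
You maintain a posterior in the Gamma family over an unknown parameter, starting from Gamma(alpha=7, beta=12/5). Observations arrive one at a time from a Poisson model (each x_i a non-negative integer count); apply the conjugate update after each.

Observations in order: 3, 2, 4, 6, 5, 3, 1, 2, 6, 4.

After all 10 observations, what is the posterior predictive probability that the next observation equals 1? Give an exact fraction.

obs 1: x=3 → posterior Gamma(10, 17/5)
obs 2: x=2 → posterior Gamma(12, 22/5)
obs 3: x=4 → posterior Gamma(16, 27/5)
obs 4: x=6 → posterior Gamma(22, 32/5)
obs 5: x=5 → posterior Gamma(27, 37/5)
obs 6: x=3 → posterior Gamma(30, 42/5)
obs 7: x=1 → posterior Gamma(31, 47/5)
obs 8: x=2 → posterior Gamma(33, 52/5)
obs 9: x=6 → posterior Gamma(39, 57/5)
obs 10: x=4 → posterior Gamma(43, 62/5)

25426179482846447379566939039849448910362946325159406058541962517286133191147520/222480175701699090139272510552932572965903322627160280533457310251712459718974321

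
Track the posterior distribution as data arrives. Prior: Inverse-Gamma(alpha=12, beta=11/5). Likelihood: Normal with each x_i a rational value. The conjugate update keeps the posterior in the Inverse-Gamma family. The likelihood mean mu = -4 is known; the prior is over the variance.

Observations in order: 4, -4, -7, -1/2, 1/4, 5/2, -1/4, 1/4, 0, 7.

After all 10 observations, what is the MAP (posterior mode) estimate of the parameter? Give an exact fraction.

obs 1: x=4 → posterior Inverse-Gamma(25/2, 171/5)
obs 2: x=-4 → posterior Inverse-Gamma(13, 171/5)
obs 3: x=-7 → posterior Inverse-Gamma(27/2, 387/10)
obs 4: x=-1/2 → posterior Inverse-Gamma(14, 1793/40)
obs 5: x=1/4 → posterior Inverse-Gamma(29/2, 8617/160)
obs 6: x=5/2 → posterior Inverse-Gamma(15, 11997/160)
obs 7: x=-1/4 → posterior Inverse-Gamma(31/2, 6561/80)
obs 8: x=1/4 → posterior Inverse-Gamma(16, 14567/160)
obs 9: x=0 → posterior Inverse-Gamma(33/2, 15847/160)
obs 10: x=7 → posterior Inverse-Gamma(17, 25527/160)

8509/960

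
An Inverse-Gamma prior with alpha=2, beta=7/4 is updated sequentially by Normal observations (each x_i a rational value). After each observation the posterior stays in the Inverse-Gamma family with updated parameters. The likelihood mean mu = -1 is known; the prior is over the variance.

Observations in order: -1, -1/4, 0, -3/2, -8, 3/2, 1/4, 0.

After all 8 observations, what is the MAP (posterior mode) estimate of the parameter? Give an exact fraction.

505/112

obs 1: x=-1 → posterior Inverse-Gamma(5/2, 7/4)
obs 2: x=-1/4 → posterior Inverse-Gamma(3, 65/32)
obs 3: x=0 → posterior Inverse-Gamma(7/2, 81/32)
obs 4: x=-3/2 → posterior Inverse-Gamma(4, 85/32)
obs 5: x=-8 → posterior Inverse-Gamma(9/2, 869/32)
obs 6: x=3/2 → posterior Inverse-Gamma(5, 969/32)
obs 7: x=1/4 → posterior Inverse-Gamma(11/2, 497/16)
obs 8: x=0 → posterior Inverse-Gamma(6, 505/16)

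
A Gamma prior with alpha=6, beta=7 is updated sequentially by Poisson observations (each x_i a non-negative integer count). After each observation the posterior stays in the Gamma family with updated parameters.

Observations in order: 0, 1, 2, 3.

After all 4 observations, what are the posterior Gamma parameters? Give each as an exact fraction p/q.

obs 1: x=0 → posterior Gamma(6, 8)
obs 2: x=1 → posterior Gamma(7, 9)
obs 3: x=2 → posterior Gamma(9, 10)
obs 4: x=3 → posterior Gamma(12, 11)

alpha=12, beta=11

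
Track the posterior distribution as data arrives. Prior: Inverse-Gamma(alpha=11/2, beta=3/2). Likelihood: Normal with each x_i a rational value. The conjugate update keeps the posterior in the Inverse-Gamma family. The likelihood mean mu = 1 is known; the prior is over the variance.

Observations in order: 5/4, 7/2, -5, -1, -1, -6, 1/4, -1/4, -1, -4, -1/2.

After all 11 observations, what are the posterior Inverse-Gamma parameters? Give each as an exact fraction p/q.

alpha=11, beta=2171/32

obs 1: x=5/4 → posterior Inverse-Gamma(6, 49/32)
obs 2: x=7/2 → posterior Inverse-Gamma(13/2, 149/32)
obs 3: x=-5 → posterior Inverse-Gamma(7, 725/32)
obs 4: x=-1 → posterior Inverse-Gamma(15/2, 789/32)
obs 5: x=-1 → posterior Inverse-Gamma(8, 853/32)
obs 6: x=-6 → posterior Inverse-Gamma(17/2, 1637/32)
obs 7: x=1/4 → posterior Inverse-Gamma(9, 823/16)
obs 8: x=-1/4 → posterior Inverse-Gamma(19/2, 1671/32)
obs 9: x=-1 → posterior Inverse-Gamma(10, 1735/32)
obs 10: x=-4 → posterior Inverse-Gamma(21/2, 2135/32)
obs 11: x=-1/2 → posterior Inverse-Gamma(11, 2171/32)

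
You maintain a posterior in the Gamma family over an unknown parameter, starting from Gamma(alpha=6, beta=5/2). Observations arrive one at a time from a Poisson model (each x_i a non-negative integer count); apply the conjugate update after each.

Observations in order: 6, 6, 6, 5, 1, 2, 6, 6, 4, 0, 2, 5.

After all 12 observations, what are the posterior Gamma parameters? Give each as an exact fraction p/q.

alpha=55, beta=29/2

obs 1: x=6 → posterior Gamma(12, 7/2)
obs 2: x=6 → posterior Gamma(18, 9/2)
obs 3: x=6 → posterior Gamma(24, 11/2)
obs 4: x=5 → posterior Gamma(29, 13/2)
obs 5: x=1 → posterior Gamma(30, 15/2)
obs 6: x=2 → posterior Gamma(32, 17/2)
obs 7: x=6 → posterior Gamma(38, 19/2)
obs 8: x=6 → posterior Gamma(44, 21/2)
obs 9: x=4 → posterior Gamma(48, 23/2)
obs 10: x=0 → posterior Gamma(48, 25/2)
obs 11: x=2 → posterior Gamma(50, 27/2)
obs 12: x=5 → posterior Gamma(55, 29/2)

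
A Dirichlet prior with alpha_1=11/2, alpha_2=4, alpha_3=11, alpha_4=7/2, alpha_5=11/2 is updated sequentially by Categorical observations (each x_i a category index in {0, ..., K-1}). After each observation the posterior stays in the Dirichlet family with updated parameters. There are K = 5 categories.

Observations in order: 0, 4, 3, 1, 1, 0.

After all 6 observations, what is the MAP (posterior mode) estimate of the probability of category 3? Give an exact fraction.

obs 1: x=0 → posterior Dirichlet(13/2, 4, 11, 7/2, 11/2)
obs 2: x=4 → posterior Dirichlet(13/2, 4, 11, 7/2, 13/2)
obs 3: x=3 → posterior Dirichlet(13/2, 4, 11, 9/2, 13/2)
obs 4: x=1 → posterior Dirichlet(13/2, 5, 11, 9/2, 13/2)
obs 5: x=1 → posterior Dirichlet(13/2, 6, 11, 9/2, 13/2)
obs 6: x=0 → posterior Dirichlet(15/2, 6, 11, 9/2, 13/2)

7/61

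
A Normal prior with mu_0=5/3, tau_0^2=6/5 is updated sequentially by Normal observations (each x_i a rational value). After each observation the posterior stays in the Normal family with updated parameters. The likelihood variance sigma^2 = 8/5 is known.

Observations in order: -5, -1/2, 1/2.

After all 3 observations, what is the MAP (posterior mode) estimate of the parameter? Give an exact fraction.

-25/39

obs 1: x=-5 → posterior Normal(-25/21, 24/35)
obs 2: x=-1/2 → posterior Normal(-59/60, 12/25)
obs 3: x=1/2 → posterior Normal(-25/39, 24/65)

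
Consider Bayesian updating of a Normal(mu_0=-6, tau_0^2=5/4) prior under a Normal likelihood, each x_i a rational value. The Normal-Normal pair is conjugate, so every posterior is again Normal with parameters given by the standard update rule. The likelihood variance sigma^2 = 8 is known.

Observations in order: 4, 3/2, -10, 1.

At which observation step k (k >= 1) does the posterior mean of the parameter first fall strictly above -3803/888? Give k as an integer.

k = 2

obs 1: x=4 → posterior Normal(-172/37, 40/37)
obs 2: x=3/2 → posterior Normal(-47/12, 20/21)
obs 3: x=-10 → posterior Normal(-429/94, 40/47)
obs 4: x=1 → posterior Normal(-419/104, 10/13)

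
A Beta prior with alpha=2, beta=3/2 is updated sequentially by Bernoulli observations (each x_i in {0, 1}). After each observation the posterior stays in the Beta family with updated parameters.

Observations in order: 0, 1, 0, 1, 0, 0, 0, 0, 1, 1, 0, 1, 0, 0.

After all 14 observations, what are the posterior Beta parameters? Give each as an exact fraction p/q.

alpha=7, beta=21/2

obs 1: x=0 → posterior Beta(2, 5/2)
obs 2: x=1 → posterior Beta(3, 5/2)
obs 3: x=0 → posterior Beta(3, 7/2)
obs 4: x=1 → posterior Beta(4, 7/2)
obs 5: x=0 → posterior Beta(4, 9/2)
obs 6: x=0 → posterior Beta(4, 11/2)
obs 7: x=0 → posterior Beta(4, 13/2)
obs 8: x=0 → posterior Beta(4, 15/2)
obs 9: x=1 → posterior Beta(5, 15/2)
obs 10: x=1 → posterior Beta(6, 15/2)
obs 11: x=0 → posterior Beta(6, 17/2)
obs 12: x=1 → posterior Beta(7, 17/2)
obs 13: x=0 → posterior Beta(7, 19/2)
obs 14: x=0 → posterior Beta(7, 21/2)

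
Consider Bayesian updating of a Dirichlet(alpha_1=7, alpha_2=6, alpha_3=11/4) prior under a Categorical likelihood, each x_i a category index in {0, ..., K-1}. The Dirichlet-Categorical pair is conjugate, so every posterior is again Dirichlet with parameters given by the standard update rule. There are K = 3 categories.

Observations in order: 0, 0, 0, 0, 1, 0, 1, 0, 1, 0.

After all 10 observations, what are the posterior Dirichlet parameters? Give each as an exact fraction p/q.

obs 1: x=0 → posterior Dirichlet(8, 6, 11/4)
obs 2: x=0 → posterior Dirichlet(9, 6, 11/4)
obs 3: x=0 → posterior Dirichlet(10, 6, 11/4)
obs 4: x=0 → posterior Dirichlet(11, 6, 11/4)
obs 5: x=1 → posterior Dirichlet(11, 7, 11/4)
obs 6: x=0 → posterior Dirichlet(12, 7, 11/4)
obs 7: x=1 → posterior Dirichlet(12, 8, 11/4)
obs 8: x=0 → posterior Dirichlet(13, 8, 11/4)
obs 9: x=1 → posterior Dirichlet(13, 9, 11/4)
obs 10: x=0 → posterior Dirichlet(14, 9, 11/4)

alpha_1=14, alpha_2=9, alpha_3=11/4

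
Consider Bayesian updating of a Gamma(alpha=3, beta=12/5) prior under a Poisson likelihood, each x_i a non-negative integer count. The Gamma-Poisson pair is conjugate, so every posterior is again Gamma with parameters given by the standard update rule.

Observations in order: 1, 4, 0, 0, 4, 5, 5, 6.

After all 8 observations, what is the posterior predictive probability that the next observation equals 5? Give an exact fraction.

obs 1: x=1 → posterior Gamma(4, 17/5)
obs 2: x=4 → posterior Gamma(8, 22/5)
obs 3: x=0 → posterior Gamma(8, 27/5)
obs 4: x=0 → posterior Gamma(8, 32/5)
obs 5: x=4 → posterior Gamma(12, 37/5)
obs 6: x=5 → posterior Gamma(17, 42/5)
obs 7: x=5 → posterior Gamma(22, 47/5)
obs 8: x=6 → posterior Gamma(28, 52/5)

702993571296855618164097419182788416656056685219020800000/8787599130086200747642212647740199161191191975177869536057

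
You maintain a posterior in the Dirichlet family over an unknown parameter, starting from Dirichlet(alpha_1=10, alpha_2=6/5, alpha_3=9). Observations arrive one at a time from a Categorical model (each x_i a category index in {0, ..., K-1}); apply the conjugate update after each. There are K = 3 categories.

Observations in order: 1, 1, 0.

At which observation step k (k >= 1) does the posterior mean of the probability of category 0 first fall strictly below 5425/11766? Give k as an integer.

k = 2

obs 1: x=1 → posterior Dirichlet(10, 11/5, 9)
obs 2: x=1 → posterior Dirichlet(10, 16/5, 9)
obs 3: x=0 → posterior Dirichlet(11, 16/5, 9)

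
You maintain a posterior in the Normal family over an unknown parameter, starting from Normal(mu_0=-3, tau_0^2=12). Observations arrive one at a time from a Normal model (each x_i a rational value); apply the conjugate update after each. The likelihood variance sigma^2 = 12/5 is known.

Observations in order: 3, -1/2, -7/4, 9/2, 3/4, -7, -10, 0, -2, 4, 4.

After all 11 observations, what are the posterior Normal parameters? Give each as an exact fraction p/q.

mu_0=-1/2, tau_0^2=3/14

obs 1: x=3 → posterior Normal(2, 2)
obs 2: x=-1/2 → posterior Normal(19/22, 12/11)
obs 3: x=-7/4 → posterior Normal(3/64, 3/4)
obs 4: x=9/2 → posterior Normal(31/28, 4/7)
obs 5: x=3/4 → posterior Normal(27/26, 6/13)
obs 6: x=-7 → posterior Normal(-8/31, 12/31)
obs 7: x=-10 → posterior Normal(-29/18, 1/3)
obs 8: x=0 → posterior Normal(-58/41, 12/41)
obs 9: x=-2 → posterior Normal(-34/23, 6/23)
obs 10: x=4 → posterior Normal(-16/17, 4/17)
obs 11: x=4 → posterior Normal(-1/2, 3/14)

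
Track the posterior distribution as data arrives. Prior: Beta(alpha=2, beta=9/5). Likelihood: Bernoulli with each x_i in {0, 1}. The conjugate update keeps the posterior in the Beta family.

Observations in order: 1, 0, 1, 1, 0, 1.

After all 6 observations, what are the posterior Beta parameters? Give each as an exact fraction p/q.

obs 1: x=1 → posterior Beta(3, 9/5)
obs 2: x=0 → posterior Beta(3, 14/5)
obs 3: x=1 → posterior Beta(4, 14/5)
obs 4: x=1 → posterior Beta(5, 14/5)
obs 5: x=0 → posterior Beta(5, 19/5)
obs 6: x=1 → posterior Beta(6, 19/5)

alpha=6, beta=19/5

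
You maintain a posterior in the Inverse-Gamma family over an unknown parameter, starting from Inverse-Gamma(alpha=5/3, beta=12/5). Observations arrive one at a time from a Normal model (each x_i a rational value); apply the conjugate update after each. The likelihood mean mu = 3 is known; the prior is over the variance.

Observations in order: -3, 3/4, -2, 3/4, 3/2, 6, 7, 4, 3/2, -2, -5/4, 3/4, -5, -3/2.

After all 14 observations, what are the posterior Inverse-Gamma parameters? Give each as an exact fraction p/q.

obs 1: x=-3 → posterior Inverse-Gamma(13/6, 102/5)
obs 2: x=3/4 → posterior Inverse-Gamma(8/3, 3669/160)
obs 3: x=-2 → posterior Inverse-Gamma(19/6, 5669/160)
obs 4: x=3/4 → posterior Inverse-Gamma(11/3, 3037/80)
obs 5: x=3/2 → posterior Inverse-Gamma(25/6, 3127/80)
obs 6: x=6 → posterior Inverse-Gamma(14/3, 3487/80)
obs 7: x=7 → posterior Inverse-Gamma(31/6, 4127/80)
obs 8: x=4 → posterior Inverse-Gamma(17/3, 4167/80)
obs 9: x=3/2 → posterior Inverse-Gamma(37/6, 4257/80)
obs 10: x=-2 → posterior Inverse-Gamma(20/3, 5257/80)
obs 11: x=-5/4 → posterior Inverse-Gamma(43/6, 11959/160)
obs 12: x=3/4 → posterior Inverse-Gamma(23/3, 3091/40)
obs 13: x=-5 → posterior Inverse-Gamma(49/6, 4371/40)
obs 14: x=-3/2 → posterior Inverse-Gamma(26/3, 597/5)

alpha=26/3, beta=597/5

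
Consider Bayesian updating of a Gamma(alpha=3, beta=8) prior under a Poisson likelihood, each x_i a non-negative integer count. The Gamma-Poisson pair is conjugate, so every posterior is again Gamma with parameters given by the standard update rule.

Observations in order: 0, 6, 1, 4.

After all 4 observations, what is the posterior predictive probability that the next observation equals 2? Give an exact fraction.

obs 1: x=0 → posterior Gamma(3, 9)
obs 2: x=6 → posterior Gamma(9, 10)
obs 3: x=1 → posterior Gamma(10, 11)
obs 4: x=4 → posterior Gamma(14, 12)

134811438777630720/665416609183179841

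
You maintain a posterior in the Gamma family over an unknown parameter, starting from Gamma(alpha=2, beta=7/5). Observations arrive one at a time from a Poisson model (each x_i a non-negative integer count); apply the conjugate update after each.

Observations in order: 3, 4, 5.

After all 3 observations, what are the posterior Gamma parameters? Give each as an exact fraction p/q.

obs 1: x=3 → posterior Gamma(5, 12/5)
obs 2: x=4 → posterior Gamma(9, 17/5)
obs 3: x=5 → posterior Gamma(14, 22/5)

alpha=14, beta=22/5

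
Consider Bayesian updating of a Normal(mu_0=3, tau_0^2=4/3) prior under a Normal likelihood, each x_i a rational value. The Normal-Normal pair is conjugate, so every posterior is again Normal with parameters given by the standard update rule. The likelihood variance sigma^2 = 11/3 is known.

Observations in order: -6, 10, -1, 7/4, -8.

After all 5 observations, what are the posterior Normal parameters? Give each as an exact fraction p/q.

obs 1: x=-6 → posterior Normal(3/5, 44/45)
obs 2: x=10 → posterior Normal(49/19, 44/57)
obs 3: x=-1 → posterior Normal(45/23, 44/69)
obs 4: x=7/4 → posterior Normal(52/27, 44/81)
obs 5: x=-8 → posterior Normal(20/31, 44/93)

mu_0=20/31, tau_0^2=44/93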